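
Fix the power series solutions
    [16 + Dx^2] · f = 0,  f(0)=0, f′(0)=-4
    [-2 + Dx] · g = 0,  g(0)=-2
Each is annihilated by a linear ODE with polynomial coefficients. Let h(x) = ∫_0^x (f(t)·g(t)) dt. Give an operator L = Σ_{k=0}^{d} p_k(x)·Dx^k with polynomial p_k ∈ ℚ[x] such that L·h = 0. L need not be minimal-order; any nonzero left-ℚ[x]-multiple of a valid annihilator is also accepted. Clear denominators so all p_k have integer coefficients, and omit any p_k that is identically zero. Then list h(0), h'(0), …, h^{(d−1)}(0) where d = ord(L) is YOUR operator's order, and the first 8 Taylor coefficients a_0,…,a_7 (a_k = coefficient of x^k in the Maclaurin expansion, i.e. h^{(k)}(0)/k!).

f: a_k = 0, -4, 0, 32/3, 0, -128/15, 0, 1024/315, …
g: a_k = -2, -4, -4, -8/3, -4/3, -8/15, -8/45, -16/315, …
f·g: L₀ = L_f ⊗_s L_g, ord ≤ 2·1.
Integrate: L := L₀·Dx.
L = 20·Dx - 4·Dx^2 + Dx^3  (order 3).
h: a_k = 0, 0, 4, 16/3, -4/3, -32/5, -152/45, 352/315, …
ICs: h(0) = 0, h′(0) = 0, h′′(0) = 8.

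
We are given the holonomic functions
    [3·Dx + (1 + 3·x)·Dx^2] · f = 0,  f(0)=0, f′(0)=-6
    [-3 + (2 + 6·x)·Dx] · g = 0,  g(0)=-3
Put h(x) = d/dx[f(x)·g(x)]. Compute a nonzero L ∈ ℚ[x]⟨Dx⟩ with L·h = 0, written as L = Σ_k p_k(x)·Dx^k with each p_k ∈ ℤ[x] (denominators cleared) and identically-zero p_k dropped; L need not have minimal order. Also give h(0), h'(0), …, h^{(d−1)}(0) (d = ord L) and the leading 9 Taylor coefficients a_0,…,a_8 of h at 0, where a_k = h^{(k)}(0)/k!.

f: a_k = 0, -6, 9, -18, 81/2, -486/5, 243, -4374/7, 6561/4, …
g: a_k = -3, -9/2, 27/8, -81/16, 1215/128, -5103/256, 45927/1024, -216513/2048, 8444007/32768, …
L₀ := L_f ⊗_s L_g (sym. prod.), ord ≤ 2.
h=h₀': d/dx-closure on L₀ ⇒ L.
L = 9 + (24 + 72·x)·Dx + (4 + 24·x + 36·x^2)·Dx^2  (order 2).
h: a_k = 18, 0, -81/4, 81, -17253/64, 67797/80, -6655041/2560, 17642529/2240, -2717848323/114688, …
ICs: h(0) = 18, h′(0) = 0.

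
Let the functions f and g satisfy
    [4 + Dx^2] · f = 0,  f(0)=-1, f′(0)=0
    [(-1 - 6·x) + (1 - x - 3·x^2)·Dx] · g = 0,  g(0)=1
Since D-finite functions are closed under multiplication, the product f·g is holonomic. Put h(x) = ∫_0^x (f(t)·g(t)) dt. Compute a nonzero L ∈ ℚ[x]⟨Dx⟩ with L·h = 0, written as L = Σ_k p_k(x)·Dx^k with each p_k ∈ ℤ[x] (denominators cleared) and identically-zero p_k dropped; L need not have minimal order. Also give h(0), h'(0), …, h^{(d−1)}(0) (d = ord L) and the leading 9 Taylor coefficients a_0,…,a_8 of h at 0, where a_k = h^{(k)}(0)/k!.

L = (2 + 4·x + 12·x^2)·Dx + (2 + 12·x)·Dx^2 + (-1 + x + 3·x^2)·Dx^3  (order 3).
h: a_k = 0, -1, -1/2, -2/3, -5/4, -7/3, -40/9, -2771/315, -6371/360, …
ICs: h(0) = 0, h′(0) = -1, h′′(0) = -1.

f: a_k = -1, 0, 2, 0, -2/3, 0, 4/45, 0, -2/315, …
g: a_k = 1, 1, 4, 7, 19, 40, 97, 217, 508, …
Product ⇒ symmetric product L₀, ord ≤ 2.
∫: right-multiply L₀ by Dx.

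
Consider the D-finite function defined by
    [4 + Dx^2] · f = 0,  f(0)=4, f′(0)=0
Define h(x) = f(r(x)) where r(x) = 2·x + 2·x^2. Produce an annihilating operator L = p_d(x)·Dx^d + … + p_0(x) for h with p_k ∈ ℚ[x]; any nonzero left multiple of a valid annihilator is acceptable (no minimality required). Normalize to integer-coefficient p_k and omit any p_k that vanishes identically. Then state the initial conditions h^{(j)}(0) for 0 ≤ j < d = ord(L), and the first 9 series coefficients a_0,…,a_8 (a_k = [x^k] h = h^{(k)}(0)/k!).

f: a_k = 4, 0, -8, 0, 8/3, 0, -16/45, 0, 8/315, …
Substitute x→r, Dx→(1/r')Dx; clear ⇒ L₀.
L = (16 + 96·x + 192·x^2 + 128·x^3) - 2·Dx + (1 + 2·x)·Dx^2  (order 2).
h: a_k = 4, 0, -32, -64, 32/3, 512/3, 10496/45, 512/15, -92032/315, …
ICs: h(0) = 4, h′(0) = 0.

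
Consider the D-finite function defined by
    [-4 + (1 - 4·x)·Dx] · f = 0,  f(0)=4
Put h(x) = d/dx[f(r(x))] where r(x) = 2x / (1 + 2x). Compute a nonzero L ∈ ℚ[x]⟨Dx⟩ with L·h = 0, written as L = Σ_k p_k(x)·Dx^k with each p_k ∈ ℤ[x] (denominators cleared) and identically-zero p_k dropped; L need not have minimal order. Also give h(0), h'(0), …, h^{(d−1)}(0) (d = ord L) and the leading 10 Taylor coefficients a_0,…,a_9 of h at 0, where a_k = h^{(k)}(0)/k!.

f: a_k = 4, 16, 64, 256, 1024, 4096, 16384, 65536, 262144, 1048576, …
Change of var in L_f (x↦r) gives L₀.
h₀' ⇒ L via d/dx closure of L₀.
L = 12 + (-1 + 6·x)·Dx  (order 1).
h: a_k = 32, 384, 3456, 27648, 207360, 1492992, 10450944, 71663616, 483729408, 3224862720, …
ICs: h(0) = 32.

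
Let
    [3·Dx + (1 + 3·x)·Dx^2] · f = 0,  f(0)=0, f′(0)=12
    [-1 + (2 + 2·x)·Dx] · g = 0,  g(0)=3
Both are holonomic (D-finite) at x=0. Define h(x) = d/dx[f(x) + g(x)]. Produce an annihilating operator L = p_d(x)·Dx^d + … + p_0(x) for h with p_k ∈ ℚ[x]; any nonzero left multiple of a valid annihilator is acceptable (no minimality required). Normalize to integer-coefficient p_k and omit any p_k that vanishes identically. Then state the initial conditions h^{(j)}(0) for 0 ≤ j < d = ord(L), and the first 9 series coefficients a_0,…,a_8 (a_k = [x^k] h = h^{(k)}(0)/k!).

L = (27 + 9·x) + (69 + 126·x + 45·x^2)·Dx + (10 + 46·x + 54·x^2 + 18·x^3)·Dx^2  (order 2).
h: a_k = 27/2, -147/4, 1737/16, -10383/32, 248937/256, -1493181/512, 17916597/2048, -107496711/4096, 5159799657/65536, …
ICs: h(0) = 27/2, h′(0) = -147/4.

f: a_k = 0, 12, -18, 36, -81, 972/5, -486, 8748/7, -6561/2, …
g: a_k = 3, 3/2, -3/8, 3/16, -15/128, 21/256, -63/1024, 99/2048, -1287/32768, …
L₀ := lclm(L_f,L_g); ord L₀ ≤ 2+1.
Differentiate: ansatz ord ≤ ord L₀ ⇒ L.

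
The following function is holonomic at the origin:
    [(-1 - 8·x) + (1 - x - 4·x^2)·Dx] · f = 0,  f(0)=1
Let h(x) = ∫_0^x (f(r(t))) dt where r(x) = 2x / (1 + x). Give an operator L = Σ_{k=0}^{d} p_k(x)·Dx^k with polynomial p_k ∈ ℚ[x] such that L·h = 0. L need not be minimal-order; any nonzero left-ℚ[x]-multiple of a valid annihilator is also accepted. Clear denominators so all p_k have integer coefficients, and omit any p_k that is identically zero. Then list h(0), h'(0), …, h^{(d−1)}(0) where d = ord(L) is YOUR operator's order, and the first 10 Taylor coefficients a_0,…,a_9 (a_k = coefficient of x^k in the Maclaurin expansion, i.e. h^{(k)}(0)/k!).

f: a_k = 1, 1, 5, 9, 29, 65, 181, 441, 1165, 2929, …
h₀=f(r): pull back L_f along r ⇒ L₀.
h=∫h₀ ⇒ L = L₀·Dx.
L = (2 + 34·x)·Dx + (-1 - x + 17·x^2 + 17·x^3)·Dx^2  (order 2).
h: a_k = 0, 1, 1, 6, 17/2, 306/5, 289/3, 5202/7, 4913/4, 9826, …
ICs: h(0) = 0, h′(0) = 1.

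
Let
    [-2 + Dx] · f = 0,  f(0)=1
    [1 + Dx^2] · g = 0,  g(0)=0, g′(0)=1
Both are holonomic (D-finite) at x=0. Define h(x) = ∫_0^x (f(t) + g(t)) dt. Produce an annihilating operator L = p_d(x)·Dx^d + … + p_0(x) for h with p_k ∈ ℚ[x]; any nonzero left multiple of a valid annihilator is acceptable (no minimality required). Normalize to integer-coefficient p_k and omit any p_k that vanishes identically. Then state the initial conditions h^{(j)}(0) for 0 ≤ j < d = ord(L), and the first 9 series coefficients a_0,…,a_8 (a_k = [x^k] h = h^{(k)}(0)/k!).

f: a_k = 1, 2, 2, 4/3, 2/3, 4/15, 4/45, 8/315, 2/315, …
g: a_k = 0, 1, 0, -1/6, 0, 1/120, 0, -1/5040, 0, …
Weyl lclm of L_f,L_g ⇒ L₀ (ord ≤ 3).
Integrate: L := L₀·Dx.
L = -2·Dx + Dx^2 - 2·Dx^3 + Dx^4  (order 4).
h: a_k = 0, 1, 3/2, 2/3, 7/24, 2/15, 11/240, 4/315, 127/40320, …
ICs: h(0) = 0, h′(0) = 1, h′′(0) = 3, h′′′(0) = 4.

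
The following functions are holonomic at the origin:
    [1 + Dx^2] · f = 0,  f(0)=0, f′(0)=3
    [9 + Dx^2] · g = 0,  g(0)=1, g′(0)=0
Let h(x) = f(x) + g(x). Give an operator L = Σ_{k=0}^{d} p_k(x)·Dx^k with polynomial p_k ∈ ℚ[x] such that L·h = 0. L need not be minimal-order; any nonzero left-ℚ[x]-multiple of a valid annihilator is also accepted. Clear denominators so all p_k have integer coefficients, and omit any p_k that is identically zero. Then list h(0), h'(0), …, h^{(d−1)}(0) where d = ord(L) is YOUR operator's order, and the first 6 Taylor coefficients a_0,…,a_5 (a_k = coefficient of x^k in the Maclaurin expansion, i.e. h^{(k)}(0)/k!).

L = 9 + 10·Dx^2 + Dx^4  (order 4).
h: a_k = 1, 3, -9/2, -1/2, 27/8, 1/40, …
ICs: h(0) = 1, h′(0) = 3, h′′(0) = -9, h′′′(0) = -3.

f: a_k = 0, 3, 0, -1/2, 0, 1/40, …
g: a_k = 1, 0, -9/2, 0, 27/8, 0, …
L₀ := lclm(L_f,L_g); ord L₀ ≤ 2+2.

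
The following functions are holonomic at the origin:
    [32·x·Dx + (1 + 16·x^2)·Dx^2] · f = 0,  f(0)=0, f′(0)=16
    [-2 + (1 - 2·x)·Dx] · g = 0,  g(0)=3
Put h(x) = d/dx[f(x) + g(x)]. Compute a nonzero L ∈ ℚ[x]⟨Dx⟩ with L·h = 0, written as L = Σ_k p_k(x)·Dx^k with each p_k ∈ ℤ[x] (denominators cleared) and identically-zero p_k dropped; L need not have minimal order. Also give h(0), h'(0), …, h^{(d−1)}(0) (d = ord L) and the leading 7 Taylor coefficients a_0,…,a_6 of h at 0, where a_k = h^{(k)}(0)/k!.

L = (32 - 256·x - 1536·x^2) + (-14 + 32·x + 160·x^2 - 1536·x^3)·Dx + (1 + 6·x + 96·x^3 - 256·x^4)·Dx^2  (order 2).
h: a_k = 22, 24, -184, 192, 4576, 1152, -62848, …
ICs: h(0) = 22, h′(0) = 24.

f: a_k = 0, 16, 0, -256/3, 0, 4096/5, 0, …
g: a_k = 3, 6, 12, 24, 48, 96, 192, …
L₀ := lclm(L_f,L_g); ord L₀ ≤ 2+1.
Derive L from L₀ (diff closure).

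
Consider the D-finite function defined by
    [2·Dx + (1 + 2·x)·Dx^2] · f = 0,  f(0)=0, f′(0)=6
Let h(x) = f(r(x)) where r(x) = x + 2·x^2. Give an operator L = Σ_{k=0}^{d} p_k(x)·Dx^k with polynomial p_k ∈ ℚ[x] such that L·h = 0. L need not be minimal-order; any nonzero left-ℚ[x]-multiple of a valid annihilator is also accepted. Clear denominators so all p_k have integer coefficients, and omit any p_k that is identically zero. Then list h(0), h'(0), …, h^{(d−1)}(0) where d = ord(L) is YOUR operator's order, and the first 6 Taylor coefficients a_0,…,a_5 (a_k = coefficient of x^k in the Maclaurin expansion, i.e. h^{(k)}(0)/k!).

L = (-2 + 8·x + 16·x^2)·Dx + (1 + 6·x + 12·x^2 + 16·x^3)·Dx^2  (order 2).
h: a_k = 0, 6, 6, -16, 12, 96/5, …
ICs: h(0) = 0, h′(0) = 6.

f: a_k = 0, 6, -6, 8, -12, 96/5, …
f∘r: x↦r, Dx↦Dx/r' in L_f ⇒ L₀.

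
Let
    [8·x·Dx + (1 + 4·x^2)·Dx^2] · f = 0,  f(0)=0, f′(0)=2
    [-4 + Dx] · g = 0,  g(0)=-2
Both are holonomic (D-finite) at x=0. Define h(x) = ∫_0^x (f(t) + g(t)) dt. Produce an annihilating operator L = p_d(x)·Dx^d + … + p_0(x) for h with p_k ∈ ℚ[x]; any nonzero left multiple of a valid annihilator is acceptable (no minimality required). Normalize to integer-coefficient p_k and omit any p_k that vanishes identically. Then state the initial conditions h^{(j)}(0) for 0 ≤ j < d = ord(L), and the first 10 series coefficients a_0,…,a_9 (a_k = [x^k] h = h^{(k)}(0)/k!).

f: a_k = 0, 2, 0, -8/3, 0, 32/5, 0, -128/7, 0, 512/9, …
g: a_k = -2, -8, -16, -64/3, -64/3, -256/15, -512/45, -2048/315, -1024/315, -4096/2835, …
h₀=f+g: left-lcm gives L₀, ord ≤ 3.
h=∫h₀ ⇒ L = L₀·Dx.
L = (8 - 32·x - 96·x^2 - 128·x^3)·Dx^2 + (-6 - 8·x^2 - 64·x^4)·Dx^3 + (1 + 2·x + 8·x^2 + 8·x^3 + 16·x^4)·Dx^4  (order 4).
h: a_k = 0, -2, -3, -16/3, -6, -64/15, -16/9, -512/315, -976/315, -1024/2835, …
ICs: h(0) = 0, h′(0) = -2, h′′(0) = -6, h′′′(0) = -32.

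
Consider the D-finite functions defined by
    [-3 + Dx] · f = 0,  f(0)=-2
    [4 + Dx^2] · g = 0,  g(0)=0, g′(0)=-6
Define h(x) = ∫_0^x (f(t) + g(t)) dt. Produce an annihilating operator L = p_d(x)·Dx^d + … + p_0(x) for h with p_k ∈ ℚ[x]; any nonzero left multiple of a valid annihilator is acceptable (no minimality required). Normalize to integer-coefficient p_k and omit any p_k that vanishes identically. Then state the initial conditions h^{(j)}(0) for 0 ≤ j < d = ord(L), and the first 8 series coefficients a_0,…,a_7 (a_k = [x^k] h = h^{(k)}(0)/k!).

L = -12·Dx + 4·Dx^2 - 3·Dx^3 + Dx^4  (order 4).
h: a_k = 0, -2, -6, -3, -5/4, -27/20, -97/120, -81/280, …
ICs: h(0) = 0, h′(0) = -2, h′′(0) = -12, h′′′(0) = -18.

f: a_k = -2, -6, -9, -9, -27/4, -81/20, -81/40, -243/280, …
g: a_k = 0, -6, 0, 4, 0, -4/5, 0, 8/105, …
Weyl lclm of L_f,L_g ⇒ L₀ (ord ≤ 3).
Integrate: L := L₀·Dx.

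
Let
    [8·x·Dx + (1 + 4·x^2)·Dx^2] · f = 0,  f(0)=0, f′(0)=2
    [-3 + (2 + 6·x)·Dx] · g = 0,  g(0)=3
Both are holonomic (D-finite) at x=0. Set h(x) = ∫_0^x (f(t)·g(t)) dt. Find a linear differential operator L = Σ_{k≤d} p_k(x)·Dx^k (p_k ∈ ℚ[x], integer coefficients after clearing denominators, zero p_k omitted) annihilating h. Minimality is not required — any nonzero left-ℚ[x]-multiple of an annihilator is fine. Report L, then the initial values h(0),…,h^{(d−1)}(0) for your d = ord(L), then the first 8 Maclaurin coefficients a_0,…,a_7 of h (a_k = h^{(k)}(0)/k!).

L = (27 - 48·x - 36·x^2)·Dx + (-12 - 4·x + 144·x^2 + 144·x^3)·Dx^2 + (4 + 24·x + 52·x^2 + 96·x^3 + 144·x^4)·Dx^3  (order 3).
h: a_k = 0, 0, 3, 3, -59/16, -3/8, 983/640, 35307/4480, …
ICs: h(0) = 0, h′(0) = 0, h′′(0) = 6.

f: a_k = 0, 2, 0, -8/3, 0, 32/5, 0, -128/7, …
g: a_k = 3, 9/2, -27/8, 81/16, -1215/128, 5103/256, -45927/1024, 216513/2048, …
Sym-product of L_f,L_g gives L₀ (≤ ord 2).
h=∫h₀ ⇒ L = L₀·Dx.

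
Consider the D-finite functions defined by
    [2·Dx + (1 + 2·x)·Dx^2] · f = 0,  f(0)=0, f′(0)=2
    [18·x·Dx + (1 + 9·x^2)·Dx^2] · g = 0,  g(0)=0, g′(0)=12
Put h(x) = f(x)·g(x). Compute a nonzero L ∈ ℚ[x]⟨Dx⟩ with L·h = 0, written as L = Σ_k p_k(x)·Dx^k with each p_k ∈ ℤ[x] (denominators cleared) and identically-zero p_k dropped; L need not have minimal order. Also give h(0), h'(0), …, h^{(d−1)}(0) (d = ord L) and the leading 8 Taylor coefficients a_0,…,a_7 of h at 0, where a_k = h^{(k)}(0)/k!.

L = (792 + 3024·x + 22680·x^2 + 102384·x^3 + 174960·x^4 + 151632·x^5 + 104976·x^7)·Dx + (332 + 4752·x + 28908·x^2 + 127008·x^3 + 351216·x^4 + 542376·x^5 + 408240·x^6 + 157464·x^7 + 367416·x^8)·Dx^2 + (44 + 916·x + 6696·x^2 + 27252·x^3 + 85860·x^4 + 193428·x^5 + 279936·x^6 + 224532·x^7 + 157464·x^8 + 209952·x^9)·Dx^3 + (10 + 76·x + 418·x^2 + 1728·x^3 + 5391·x^4 + 12960·x^5 + 24948·x^6 + 34992·x^7 + 29889·x^8 + 26244·x^9 + 26244·x^10)·Dx^4  (order 4).
h: a_k = 0, 0, 24, -24, -40, 24, 1848/5, -1864/5, …
ICs: h(0) = 0, h′(0) = 0, h′′(0) = 48, h′′′(0) = -144.

f: a_k = 0, 2, -2, 8/3, -4, 32/5, -32/3, 128/7, …
g: a_k = 0, 12, 0, -36, 0, 972/5, 0, -8748/7, …
Product ⇒ symmetric product L₀, ord ≤ 4.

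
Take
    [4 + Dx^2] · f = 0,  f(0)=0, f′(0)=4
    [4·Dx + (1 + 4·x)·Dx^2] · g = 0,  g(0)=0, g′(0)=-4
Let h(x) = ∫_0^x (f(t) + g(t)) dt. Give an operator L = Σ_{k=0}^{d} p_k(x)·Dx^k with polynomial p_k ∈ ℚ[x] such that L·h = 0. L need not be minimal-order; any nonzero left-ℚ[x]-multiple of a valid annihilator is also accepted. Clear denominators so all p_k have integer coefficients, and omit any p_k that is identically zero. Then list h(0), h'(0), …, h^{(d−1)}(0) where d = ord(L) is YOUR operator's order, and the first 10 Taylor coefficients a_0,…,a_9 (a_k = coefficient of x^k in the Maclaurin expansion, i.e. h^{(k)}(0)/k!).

f: a_k = 0, 4, 0, -8/3, 0, 8/15, 0, -16/315, 0, 8/2835, …
g: a_k = 0, -4, 8, -64/3, 64, -1024/5, 2048/3, -16384/7, 8192, -262144/9, …
f+g: L₀ = lclm(L_f,L_g), ord ≤ 2+2.
h=∫₀ˣh₀: take L = L₀·Dx.
L = (400 + 128·x + 256·x^2)·Dx^2 + (36 + 176·x + 192·x^2 + 256·x^3)·Dx^3 + (100 + 32·x + 64·x^2)·Dx^4 + (9 + 44·x + 48·x^2 + 64·x^3)·Dx^5  (order 5).
h: a_k = 0, 0, 0, 8/3, -6, 64/5, -1532/45, 2048/21, -13166/45, 8192/9, …
ICs: h(0) = 0, h′(0) = 0, h′′(0) = 0, h′′′(0) = 16, h′′′′(0) = -144.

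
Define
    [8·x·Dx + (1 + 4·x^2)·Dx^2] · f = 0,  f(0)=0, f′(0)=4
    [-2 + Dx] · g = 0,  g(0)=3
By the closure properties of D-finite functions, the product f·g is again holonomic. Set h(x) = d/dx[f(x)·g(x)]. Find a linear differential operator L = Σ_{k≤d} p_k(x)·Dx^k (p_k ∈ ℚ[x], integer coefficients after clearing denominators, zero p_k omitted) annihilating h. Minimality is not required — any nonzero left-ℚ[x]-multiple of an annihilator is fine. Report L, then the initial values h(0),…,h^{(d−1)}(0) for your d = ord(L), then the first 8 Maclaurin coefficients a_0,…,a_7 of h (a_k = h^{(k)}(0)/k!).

L = (4 + 40·x - 48·x^2 + 32·x^3) + (-24·x + 32·x^2 - 32·x^3)·Dx + (-1 + 2·x - 4·x^2 + 8·x^3)·Dx^2  (order 2).
h: a_k = 12, 48, 24, -64, 72, 352, -1488/5, -28928/21, …
ICs: h(0) = 12, h′(0) = 48.

f: a_k = 0, 4, 0, -16/3, 0, 64/5, 0, -256/7, …
g: a_k = 3, 6, 6, 4, 2, 4/5, 4/15, 8/105, …
L₀ := L_f ⊗_s L_g (sym. prod.), ord ≤ 2.
h₀' ⇒ L via d/dx closure of L₀.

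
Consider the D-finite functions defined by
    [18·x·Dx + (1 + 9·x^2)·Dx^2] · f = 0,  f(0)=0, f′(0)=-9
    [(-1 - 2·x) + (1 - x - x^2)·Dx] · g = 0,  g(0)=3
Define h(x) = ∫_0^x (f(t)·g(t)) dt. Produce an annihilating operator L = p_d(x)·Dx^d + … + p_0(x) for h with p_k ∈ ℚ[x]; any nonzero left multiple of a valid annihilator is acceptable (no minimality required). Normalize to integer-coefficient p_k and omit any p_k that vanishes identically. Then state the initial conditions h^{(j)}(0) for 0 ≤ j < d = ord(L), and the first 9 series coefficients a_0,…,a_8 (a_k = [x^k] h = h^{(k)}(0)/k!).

f: a_k = 0, -9, 0, 27, 0, -729/5, 0, 6561/7, 0, …
g: a_k = 3, 3, 6, 9, 15, 24, 39, 63, 102, …
Product ⇒ symmetric product L₀, ord ≤ 2.
h=∫h₀ ⇒ L = L₀·Dx.
L = (2 + 18·x + 54·x^2)·Dx + (2 - 14·x + 36·x^2 + 54·x^3)·Dx^2 + (-1 + x - 8·x^2 + 9·x^3 + 9·x^4)·Dx^3  (order 3).
h: a_k = 0, 0, -27/2, -9, 27/4, 0, -342/5, -2052/35, 69687/280, …
ICs: h(0) = 0, h′(0) = 0, h′′(0) = -27.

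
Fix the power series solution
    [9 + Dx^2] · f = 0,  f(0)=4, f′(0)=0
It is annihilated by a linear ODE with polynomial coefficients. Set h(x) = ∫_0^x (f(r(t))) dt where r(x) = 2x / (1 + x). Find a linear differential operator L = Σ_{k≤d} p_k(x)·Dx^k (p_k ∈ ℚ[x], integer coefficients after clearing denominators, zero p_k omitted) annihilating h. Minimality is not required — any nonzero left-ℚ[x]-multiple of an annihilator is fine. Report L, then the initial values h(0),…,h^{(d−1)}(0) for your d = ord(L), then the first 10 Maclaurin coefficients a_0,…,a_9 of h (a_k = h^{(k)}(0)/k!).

f: a_k = 4, 0, -18, 0, 27/2, 0, -81/20, 0, 729/1120, 0, …
h₀=f(r): pull back L_f along r ⇒ L₀.
h=∫h₀ ⇒ L = L₀·Dx.
L = 36·Dx + (2 + 6·x + 6·x^2 + 2·x^3)·Dx^2 + (1 + 4·x + 6·x^2 + 4·x^3 + x^4)·Dx^3  (order 3).
h: a_k = 0, 4, 0, -24, 36, 0, -96, 7704/35, -1458/5, 1384/7, …
ICs: h(0) = 0, h′(0) = 4, h′′(0) = 0.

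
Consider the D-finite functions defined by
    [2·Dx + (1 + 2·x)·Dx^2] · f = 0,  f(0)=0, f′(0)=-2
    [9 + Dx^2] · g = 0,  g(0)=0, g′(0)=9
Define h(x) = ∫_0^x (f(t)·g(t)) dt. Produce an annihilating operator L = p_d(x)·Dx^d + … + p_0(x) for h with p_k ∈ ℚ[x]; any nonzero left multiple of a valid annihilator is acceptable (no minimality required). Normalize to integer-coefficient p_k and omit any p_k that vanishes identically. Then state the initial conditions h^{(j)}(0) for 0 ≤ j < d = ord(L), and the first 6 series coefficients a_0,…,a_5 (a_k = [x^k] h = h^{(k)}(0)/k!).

f: a_k = 0, -2, 2, -8/3, 4, -32/5, …
g: a_k = 0, 9, 0, -27/2, 0, 243/40, …
h₀=f·g: eliminate ⇒ L₀, order ≤ 2·2.
∫: right-multiply L₀ by Dx.
L = (63 + 1053·x + 3969·x^2 + 5832·x^3 + 2916·x^4)·Dx + (63 + 450·x + 972·x^2 + 648·x^3)·Dx^2 + (25 + 270·x + 918·x^2 + 1296·x^3 + 648·x^4)·Dx^3 + (7 + 50·x + 108·x^2 + 72·x^3)·Dx^4 + (2 + 17·x + 53·x^2 + 72·x^3 + 36·x^4)·Dx^5  (order 5).
h: a_k = 0, 0, 0, -6, 9/2, 3/5, …
ICs: h(0) = 0, h′(0) = 0, h′′(0) = 0, h′′′(0) = -36, h′′′′(0) = 108.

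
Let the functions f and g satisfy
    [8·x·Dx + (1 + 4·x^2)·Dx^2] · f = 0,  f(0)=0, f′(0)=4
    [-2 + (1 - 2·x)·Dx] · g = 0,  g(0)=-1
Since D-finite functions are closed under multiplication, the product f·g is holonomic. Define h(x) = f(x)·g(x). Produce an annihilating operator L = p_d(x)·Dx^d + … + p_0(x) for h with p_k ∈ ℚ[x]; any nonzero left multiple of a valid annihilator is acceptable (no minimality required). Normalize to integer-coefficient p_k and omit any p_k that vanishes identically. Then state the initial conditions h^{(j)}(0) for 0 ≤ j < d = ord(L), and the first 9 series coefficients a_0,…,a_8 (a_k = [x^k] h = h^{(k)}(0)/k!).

L = 16·x + (4 - 8·x + 32·x^2)·Dx + (-1 + 2·x - 4·x^2 + 8·x^3)·Dx^2  (order 2).
h: a_k = 0, -4, -8, -32/3, -64/3, -832/15, -1664/15, -19456/105, -38912/105, …
ICs: h(0) = 0, h′(0) = -4.

f: a_k = 0, 4, 0, -16/3, 0, 64/5, 0, -256/7, 0, …
g: a_k = -1, -2, -4, -8, -16, -32, -64, -128, -256, …
h₀=f·g: eliminate ⇒ L₀, order ≤ 2·1.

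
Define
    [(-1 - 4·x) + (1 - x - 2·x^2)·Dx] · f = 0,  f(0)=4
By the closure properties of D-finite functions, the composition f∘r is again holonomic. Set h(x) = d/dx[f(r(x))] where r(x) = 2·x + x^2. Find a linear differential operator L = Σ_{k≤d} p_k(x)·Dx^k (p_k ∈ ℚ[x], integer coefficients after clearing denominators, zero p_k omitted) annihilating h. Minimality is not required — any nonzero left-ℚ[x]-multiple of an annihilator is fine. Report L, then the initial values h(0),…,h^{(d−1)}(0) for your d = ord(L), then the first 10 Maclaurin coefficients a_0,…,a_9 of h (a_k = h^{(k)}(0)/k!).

L = (13 + 52·x + 186·x^2 + 160·x^3 + 40·x^4) + (-1 - 5·x + 26·x^2 + 62·x^3 + 40·x^4 + 8·x^5)·Dx  (order 1).
h: a_k = 8, 104, 624, 3824, 21080, 112824, 585312, 2976864, 14900616, 73667560, …
ICs: h(0) = 8.

f: a_k = 4, 4, 12, 20, 44, 84, 172, 340, 684, 1364, …
L₀ from L_f via x↦r, Dx↦r'^{-1}Dx.
Derive L from L₀ (diff closure).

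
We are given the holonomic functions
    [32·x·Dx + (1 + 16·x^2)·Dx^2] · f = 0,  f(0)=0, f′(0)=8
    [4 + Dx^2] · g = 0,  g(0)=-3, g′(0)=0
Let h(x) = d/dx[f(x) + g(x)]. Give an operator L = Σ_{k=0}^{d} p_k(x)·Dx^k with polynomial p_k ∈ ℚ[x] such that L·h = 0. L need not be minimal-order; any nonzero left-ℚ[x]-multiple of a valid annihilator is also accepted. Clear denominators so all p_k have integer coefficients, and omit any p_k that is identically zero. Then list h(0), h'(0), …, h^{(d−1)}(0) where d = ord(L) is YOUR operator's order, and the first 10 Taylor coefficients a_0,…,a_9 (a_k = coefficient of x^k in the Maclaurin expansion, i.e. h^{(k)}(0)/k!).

f: a_k = 0, 8, 0, -128/3, 0, 2048/5, 0, -32768/7, 0, 524288/9, …
g: a_k = -3, 0, 6, 0, -2, 0, 4/15, 0, -2/105, 0, …
Weyl lclm of L_f,L_g ⇒ L₀ (ord ≤ 4).
h=h₀': d/dx-closure on L₀ ⇒ L.
L = (-6016·x + 102400·x^3 + 32768·x^5) + (-28 + 1216·x^2 + 27648·x^4 + 16384·x^6)·Dx + (-1504·x + 25600·x^3 + 8192·x^5)·Dx^2 + (-7 + 304·x^2 + 6912·x^4 + 4096·x^6)·Dx^3  (order 3).
h: a_k = 8, 12, -128, -8, 2048, 8/5, -32768, -16/105, 524288, 8/945, …
ICs: h(0) = 8, h′(0) = 12, h′′(0) = -256.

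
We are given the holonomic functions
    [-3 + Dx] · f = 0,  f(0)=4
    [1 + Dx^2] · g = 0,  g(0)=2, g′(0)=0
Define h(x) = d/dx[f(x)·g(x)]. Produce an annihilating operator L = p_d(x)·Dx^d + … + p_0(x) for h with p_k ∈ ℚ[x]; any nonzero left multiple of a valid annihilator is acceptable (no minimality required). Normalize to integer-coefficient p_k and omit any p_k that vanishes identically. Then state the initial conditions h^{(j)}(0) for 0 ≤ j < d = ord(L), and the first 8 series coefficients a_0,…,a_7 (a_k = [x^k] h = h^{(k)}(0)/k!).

L = 10 - 6·Dx + Dx^2  (order 2).
h: a_k = 24, 64, 72, 112/3, -4, -352/15, -332/15, -4216/315, …
ICs: h(0) = 24, h′(0) = 64.

f: a_k = 4, 12, 18, 18, 27/2, 81/10, 81/20, 243/140, …
g: a_k = 2, 0, -1, 0, 1/12, 0, -1/360, 0, …
h₀=f·g: eliminate ⇒ L₀, order ≤ 1·2.
h₀' ⇒ L via d/dx closure of L₀.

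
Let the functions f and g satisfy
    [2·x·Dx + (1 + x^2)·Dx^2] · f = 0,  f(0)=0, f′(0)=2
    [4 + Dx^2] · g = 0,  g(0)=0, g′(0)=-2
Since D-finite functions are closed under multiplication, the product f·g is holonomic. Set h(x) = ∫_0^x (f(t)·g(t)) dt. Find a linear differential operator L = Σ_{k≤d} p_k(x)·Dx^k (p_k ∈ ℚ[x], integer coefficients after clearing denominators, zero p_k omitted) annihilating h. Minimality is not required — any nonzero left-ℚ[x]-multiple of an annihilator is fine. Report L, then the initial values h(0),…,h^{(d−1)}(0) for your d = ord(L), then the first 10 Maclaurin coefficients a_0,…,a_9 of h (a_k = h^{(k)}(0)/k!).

f: a_k = 0, 2, 0, -2/3, 0, 2/5, 0, -2/7, 0, 2/9, …
g: a_k = 0, -2, 0, 4/3, 0, -4/15, 0, 8/315, 0, -4/2835, …
L₀ := L_f ⊗_s L_g (sym. prod.), ord ≤ 4.
h=∫₀ˣh₀: take L = L₀·Dx.
L = (160 + 464·x^2 + 464·x^4 + 256·x^6 + 64·x^8)·Dx + (96·x + 224·x^3 + 192·x^5 + 64·x^7)·Dx^2 + (60 + 188·x^2 + 216·x^4 + 128·x^6 + 32·x^8)·Dx^3 + (24·x + 56·x^3 + 48·x^5 + 16·x^7)·Dx^4 + (5 + 18·x^2 + 25·x^4 + 16·x^6 + 4·x^8)·Dx^5  (order 5).
h: a_k = 0, 0, 0, -4/3, 0, 4/5, 0, -20/63, 0, 4/27, …
ICs: h(0) = 0, h′(0) = 0, h′′(0) = 0, h′′′(0) = -8, h′′′′(0) = 0.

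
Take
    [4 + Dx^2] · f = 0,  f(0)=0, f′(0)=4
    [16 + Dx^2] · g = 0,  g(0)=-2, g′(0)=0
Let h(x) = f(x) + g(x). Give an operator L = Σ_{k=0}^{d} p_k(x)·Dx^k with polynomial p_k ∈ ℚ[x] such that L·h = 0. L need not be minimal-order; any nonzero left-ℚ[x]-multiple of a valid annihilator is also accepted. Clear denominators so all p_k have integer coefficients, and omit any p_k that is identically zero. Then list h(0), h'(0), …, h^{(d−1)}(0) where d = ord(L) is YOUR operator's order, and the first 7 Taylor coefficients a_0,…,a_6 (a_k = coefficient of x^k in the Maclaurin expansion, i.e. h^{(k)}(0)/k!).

L = 64 + 20·Dx^2 + Dx^4  (order 4).
h: a_k = -2, 4, 16, -8/3, -64/3, 8/15, 512/45, …
ICs: h(0) = -2, h′(0) = 4, h′′(0) = 32, h′′′(0) = -16.

f: a_k = 0, 4, 0, -8/3, 0, 8/15, 0, …
g: a_k = -2, 0, 16, 0, -64/3, 0, 512/45, …
h₀=f+g: left-lcm gives L₀, ord ≤ 4.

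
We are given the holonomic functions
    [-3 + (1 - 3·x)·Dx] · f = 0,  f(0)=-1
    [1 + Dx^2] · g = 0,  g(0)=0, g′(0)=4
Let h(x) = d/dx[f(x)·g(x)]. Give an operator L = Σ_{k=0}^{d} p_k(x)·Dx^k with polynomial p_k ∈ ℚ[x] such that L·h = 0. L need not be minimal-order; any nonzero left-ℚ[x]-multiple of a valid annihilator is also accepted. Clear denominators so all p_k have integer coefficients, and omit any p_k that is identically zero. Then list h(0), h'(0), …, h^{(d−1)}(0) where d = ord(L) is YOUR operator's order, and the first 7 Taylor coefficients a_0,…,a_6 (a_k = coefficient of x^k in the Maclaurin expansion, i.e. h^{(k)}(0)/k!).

L = (-17 - 6·x + 9·x^2) + (-6 + 18·x)·Dx + (1 - 6·x + 9·x^2)·Dx^2  (order 2).
h: a_k = -4, -24, -106, -424, -9541/6, -28623/5, -3606497/180, …
ICs: h(0) = -4, h′(0) = -24.

f: a_k = -1, -3, -9, -27, -81, -243, -729, …
g: a_k = 0, 4, 0, -2/3, 0, 1/30, 0, …
Sym-product of L_f,L_g gives L₀ (≤ ord 2).
Differentiate: ansatz ord ≤ ord L₀ ⇒ L.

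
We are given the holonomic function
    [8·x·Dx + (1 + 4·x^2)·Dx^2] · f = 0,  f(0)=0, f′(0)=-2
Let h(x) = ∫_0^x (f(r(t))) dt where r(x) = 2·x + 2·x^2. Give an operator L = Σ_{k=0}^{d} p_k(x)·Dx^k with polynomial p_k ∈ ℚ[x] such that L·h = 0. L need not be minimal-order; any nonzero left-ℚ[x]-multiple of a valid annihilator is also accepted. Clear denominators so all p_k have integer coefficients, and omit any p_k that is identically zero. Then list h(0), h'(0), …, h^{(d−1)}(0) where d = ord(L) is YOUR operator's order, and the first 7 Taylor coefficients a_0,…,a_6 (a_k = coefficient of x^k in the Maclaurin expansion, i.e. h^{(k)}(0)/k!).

L = (-2 + 32·x + 128·x^2 + 192·x^3 + 96·x^4)·Dx^2 + (1 + 2·x + 16·x^2 + 64·x^3 + 80·x^4 + 32·x^5)·Dx^3  (order 3).
h: a_k = 0, 0, -2, -4/3, 16/3, 64/5, -352/15, …
ICs: h(0) = 0, h′(0) = 0, h′′(0) = -4.

f: a_k = 0, -2, 0, 8/3, 0, -32/5, 0, …
L₀ from L_f via x↦r, Dx↦r'^{-1}Dx.
∫: right-multiply L₀ by Dx.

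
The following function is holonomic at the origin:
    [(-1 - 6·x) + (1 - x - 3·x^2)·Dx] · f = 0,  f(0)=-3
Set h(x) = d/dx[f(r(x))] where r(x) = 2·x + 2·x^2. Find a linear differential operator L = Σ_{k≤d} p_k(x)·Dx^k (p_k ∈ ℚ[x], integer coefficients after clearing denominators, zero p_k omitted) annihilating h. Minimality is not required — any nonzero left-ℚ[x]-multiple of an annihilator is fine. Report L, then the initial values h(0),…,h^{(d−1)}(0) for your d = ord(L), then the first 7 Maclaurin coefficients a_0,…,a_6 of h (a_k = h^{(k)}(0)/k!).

L = (18 + 156·x + 804·x^2 + 2736·x^3 + 4968·x^4 + 4320·x^5 + 1440·x^6) + (-1 - 12·x + 6·x^2 + 268·x^3 + 900·x^4 + 1368·x^5 + 1008·x^6 + 288·x^7)·Dx  (order 1).
h: a_k = -6, -108, -792, -5856, -39960, -260784, -1659840, …
ICs: h(0) = -6.

f: a_k = -3, -3, -12, -21, -57, -120, -291, …
h₀=f(r): pull back L_f along r ⇒ L₀.
Differentiate: ansatz ord ≤ ord L₀ ⇒ L.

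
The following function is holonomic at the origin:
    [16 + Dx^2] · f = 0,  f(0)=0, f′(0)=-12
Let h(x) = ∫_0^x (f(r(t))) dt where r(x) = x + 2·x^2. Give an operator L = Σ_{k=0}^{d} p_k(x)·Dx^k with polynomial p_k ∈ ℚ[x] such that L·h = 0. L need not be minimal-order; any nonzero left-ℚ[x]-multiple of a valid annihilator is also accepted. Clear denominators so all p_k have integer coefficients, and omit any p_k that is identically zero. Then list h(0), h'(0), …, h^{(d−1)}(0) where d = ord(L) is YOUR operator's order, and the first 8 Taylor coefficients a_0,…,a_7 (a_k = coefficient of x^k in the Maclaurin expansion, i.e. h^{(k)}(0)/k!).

f: a_k = 0, -12, 0, 32, 0, -128/5, 0, 1024/105, …
Change of var in L_f (x↦r) gives L₀.
h=∫₀ˣh₀: take L = L₀·Dx.
L = (16 + 192·x + 768·x^2 + 1024·x^3)·Dx - 4·Dx^2 + (1 + 4·x)·Dx^3  (order 3).
h: a_k = 0, 0, -6, -8, 8, 192/5, 896/15, 0, …
ICs: h(0) = 0, h′(0) = 0, h′′(0) = -12.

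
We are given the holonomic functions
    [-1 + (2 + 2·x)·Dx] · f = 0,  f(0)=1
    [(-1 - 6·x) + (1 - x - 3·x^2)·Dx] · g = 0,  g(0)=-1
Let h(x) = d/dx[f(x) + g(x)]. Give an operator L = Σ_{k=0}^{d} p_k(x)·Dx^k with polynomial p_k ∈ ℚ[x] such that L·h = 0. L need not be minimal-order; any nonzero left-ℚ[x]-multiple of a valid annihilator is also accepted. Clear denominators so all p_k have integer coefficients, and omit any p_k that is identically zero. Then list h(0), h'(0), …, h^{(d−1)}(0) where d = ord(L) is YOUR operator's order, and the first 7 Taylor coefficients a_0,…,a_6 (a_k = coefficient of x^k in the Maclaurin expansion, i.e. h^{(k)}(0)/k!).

L = (-108 - 690·x - 1260·x^2 - 1620·x^3 - 810·x^4) + (-165 - 1476·x - 3819·x^2 - 6408·x^3 - 6345·x^4 - 2430·x^5)·Dx + (34 + 114·x + 134·x^2 - 378·x^3 - 1422·x^4 - 1530·x^5 - 540·x^6)·Dx^2  (order 2).
h: a_k = -1/2, -33/4, -333/16, -2437/32, -51165/256, -298047/512, -3110681/2048, …
ICs: h(0) = -1/2, h′(0) = -33/4.

f: a_k = 1, 1/2, -1/8, 1/16, -5/128, 7/256, -21/1024, …
g: a_k = -1, -1, -4, -7, -19, -40, -97, …
f+g: L₀ = lclm(L_f,L_g), ord ≤ 1+1.
Differentiate: ansatz ord ≤ ord L₀ ⇒ L.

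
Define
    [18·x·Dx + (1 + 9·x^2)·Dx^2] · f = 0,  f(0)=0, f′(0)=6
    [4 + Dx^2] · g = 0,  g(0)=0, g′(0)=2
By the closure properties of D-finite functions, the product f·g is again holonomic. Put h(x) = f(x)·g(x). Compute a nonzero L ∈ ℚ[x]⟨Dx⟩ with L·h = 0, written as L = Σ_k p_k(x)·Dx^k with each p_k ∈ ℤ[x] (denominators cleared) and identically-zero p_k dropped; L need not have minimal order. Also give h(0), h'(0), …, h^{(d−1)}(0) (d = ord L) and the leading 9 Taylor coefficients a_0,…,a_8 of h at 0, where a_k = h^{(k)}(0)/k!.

f: a_k = 0, 6, 0, -18, 0, 486/5, 0, -4374/7, 0, …
g: a_k = 0, 2, 0, -4/3, 0, 4/15, 0, -8/315, 0, …
Sym-product of L_f,L_g gives L₀ (≤ ord 4).
L = (2080 + 50256·x^2 + 89424·x^4 + 186624·x^6 + 419904·x^8) + (3168·x + 38880·x^3 + 139968·x^5 + 419904·x^7)·Dx + (572 + 13788·x^2 + 33048·x^4 + 93312·x^6 + 209952·x^8)·Dx^2 + (792·x + 9720·x^3 + 34992·x^5 + 104976·x^7)·Dx^3 + (13 + 306·x^2 + 2673·x^4 + 11664·x^6 + 26244·x^8)·Dx^4  (order 4).
h: a_k = 0, 0, 12, 0, -44, 0, 220, 0, -20764/15, …
ICs: h(0) = 0, h′(0) = 0, h′′(0) = 24, h′′′(0) = 0.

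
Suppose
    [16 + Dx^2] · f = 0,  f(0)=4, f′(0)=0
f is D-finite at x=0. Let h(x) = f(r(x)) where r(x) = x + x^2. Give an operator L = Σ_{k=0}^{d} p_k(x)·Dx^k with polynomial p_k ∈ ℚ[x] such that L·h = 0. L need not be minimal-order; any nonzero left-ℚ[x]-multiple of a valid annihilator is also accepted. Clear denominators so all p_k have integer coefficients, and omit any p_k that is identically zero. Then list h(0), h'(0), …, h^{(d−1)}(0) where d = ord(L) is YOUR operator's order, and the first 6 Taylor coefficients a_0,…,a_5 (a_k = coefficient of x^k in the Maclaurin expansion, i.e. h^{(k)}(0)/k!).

L = (16 + 96·x + 192·x^2 + 128·x^3) - 2·Dx + (1 + 2·x)·Dx^2  (order 2).
h: a_k = 4, 0, -32, -64, 32/3, 512/3, …
ICs: h(0) = 4, h′(0) = 0.

f: a_k = 4, 0, -32, 0, 128/3, 0, …
Change of var in L_f (x↦r) gives L₀.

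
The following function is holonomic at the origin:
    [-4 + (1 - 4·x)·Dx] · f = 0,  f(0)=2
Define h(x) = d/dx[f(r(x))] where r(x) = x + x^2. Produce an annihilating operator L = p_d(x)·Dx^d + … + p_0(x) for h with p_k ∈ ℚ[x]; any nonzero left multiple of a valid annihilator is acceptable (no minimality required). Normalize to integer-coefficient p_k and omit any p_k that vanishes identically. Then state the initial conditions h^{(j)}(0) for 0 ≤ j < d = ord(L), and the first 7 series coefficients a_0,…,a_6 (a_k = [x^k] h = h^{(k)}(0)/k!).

f: a_k = 2, 8, 32, 128, 512, 2048, 8192, …
h₀=f(r): pull back L_f along r ⇒ L₀.
h₀' ⇒ L via d/dx closure of L₀.
L = (10 + 24·x + 24·x^2) + (-1 + 2·x + 12·x^2 + 8·x^3)·Dx  (order 1).
h: a_k = 8, 80, 576, 3712, 22400, 129792, 731136, …
ICs: h(0) = 8.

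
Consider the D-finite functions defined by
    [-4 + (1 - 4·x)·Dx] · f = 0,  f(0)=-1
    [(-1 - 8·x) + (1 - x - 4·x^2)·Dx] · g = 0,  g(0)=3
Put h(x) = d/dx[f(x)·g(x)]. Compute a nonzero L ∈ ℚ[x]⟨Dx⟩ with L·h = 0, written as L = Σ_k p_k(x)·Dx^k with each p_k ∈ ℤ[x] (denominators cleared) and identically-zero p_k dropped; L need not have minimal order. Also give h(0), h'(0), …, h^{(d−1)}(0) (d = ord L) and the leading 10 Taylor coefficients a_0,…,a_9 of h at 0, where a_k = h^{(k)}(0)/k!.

L = (50 - 96·x - 480·x^2 + 3072·x^4) + (-5 + 25·x + 48·x^2 - 320·x^3 + 768·x^5)·Dx  (order 1).
h: a_k = -15, -150, -981, -5580, -28875, -141858, -671265, -3096600, -14013783, -62511150, …
ICs: h(0) = -15.

f: a_k = -1, -4, -16, -64, -256, -1024, -4096, -16384, -65536, -262144, …
g: a_k = 3, 3, 15, 27, 87, 195, 543, 1323, 3495, 8787, …
h₀=f·g: eliminate ⇒ L₀, order ≤ 1·1.
h₀' ⇒ L via d/dx closure of L₀.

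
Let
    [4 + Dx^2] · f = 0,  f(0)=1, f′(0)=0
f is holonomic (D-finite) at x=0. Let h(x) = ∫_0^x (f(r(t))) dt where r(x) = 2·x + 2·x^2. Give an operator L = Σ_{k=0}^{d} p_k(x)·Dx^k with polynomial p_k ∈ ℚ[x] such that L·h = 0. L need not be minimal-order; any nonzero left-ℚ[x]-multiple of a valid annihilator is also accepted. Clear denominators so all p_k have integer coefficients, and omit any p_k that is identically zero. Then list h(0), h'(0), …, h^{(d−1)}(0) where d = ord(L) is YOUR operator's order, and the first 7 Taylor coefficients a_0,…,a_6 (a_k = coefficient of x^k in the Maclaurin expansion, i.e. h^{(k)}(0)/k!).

L = (16 + 96·x + 192·x^2 + 128·x^3)·Dx - 2·Dx^2 + (1 + 2·x)·Dx^3  (order 3).
h: a_k = 0, 1, 0, -8/3, -4, 8/15, 64/9, …
ICs: h(0) = 0, h′(0) = 1, h′′(0) = 0.

f: a_k = 1, 0, -2, 0, 2/3, 0, -4/45, …
Substitute x→r, Dx→(1/r')Dx; clear ⇒ L₀.
∫: right-multiply L₀ by Dx.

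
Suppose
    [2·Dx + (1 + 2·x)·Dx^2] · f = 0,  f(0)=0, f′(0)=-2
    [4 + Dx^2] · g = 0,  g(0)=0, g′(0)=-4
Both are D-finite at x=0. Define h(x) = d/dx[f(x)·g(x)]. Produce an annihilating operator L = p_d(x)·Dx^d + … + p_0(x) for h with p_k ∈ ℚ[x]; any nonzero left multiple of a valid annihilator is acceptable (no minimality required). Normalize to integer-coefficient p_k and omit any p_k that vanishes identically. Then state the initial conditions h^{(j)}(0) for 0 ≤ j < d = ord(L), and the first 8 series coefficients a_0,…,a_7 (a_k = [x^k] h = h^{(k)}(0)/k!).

L = (-400 - 1408·x - 2688·x^2 + 1536·x^3 + 11008·x^4 + 12288·x^5 + 4096·x^6) + (-192 - 512·x + 640·x^2 + 3840·x^3 + 5120·x^4 + 2048·x^5)·Dx + (-112 - 352·x - 224·x^2 + 2304·x^3 + 6272·x^4 + 6144·x^5 + 2048·x^6)·Dx^2 + (-48 - 128·x + 160·x^2 + 960·x^3 + 1280·x^4 + 512·x^5)·Dx^3 + (-3 + 112·x^2 + 480·x^3 + 880·x^4 + 768·x^5 + 256·x^6)·Dx^4  (order 4).
h: a_k = 0, 16, -24, 64/3, -160/3, 352/3, -3472/15, 28928/63, …
ICs: h(0) = 0, h′(0) = 16, h′′(0) = -48, h′′′(0) = 128.

f: a_k = 0, -2, 2, -8/3, 4, -32/5, 32/3, -128/7, …
g: a_k = 0, -4, 0, 8/3, 0, -8/15, 0, 16/315, …
Product ⇒ symmetric product L₀, ord ≤ 4.
h=h₀': d/dx-closure on L₀ ⇒ L.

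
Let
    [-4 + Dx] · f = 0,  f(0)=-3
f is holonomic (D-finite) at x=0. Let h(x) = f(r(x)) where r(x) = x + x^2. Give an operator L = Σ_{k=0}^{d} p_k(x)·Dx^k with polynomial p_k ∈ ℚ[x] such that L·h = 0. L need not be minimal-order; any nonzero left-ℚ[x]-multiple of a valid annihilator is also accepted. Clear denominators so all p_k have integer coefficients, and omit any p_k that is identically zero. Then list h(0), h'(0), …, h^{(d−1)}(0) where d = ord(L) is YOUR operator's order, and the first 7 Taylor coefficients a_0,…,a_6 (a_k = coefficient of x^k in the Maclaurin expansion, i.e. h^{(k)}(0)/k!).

L = (-4 - 8·x) + Dx  (order 1).
h: a_k = -3, -12, -36, -80, -152, -1248/5, -5536/15, …
ICs: h(0) = -3.

f: a_k = -3, -12, -24, -32, -32, -128/5, -256/15, …
h₀=f(r): pull back L_f along r ⇒ L₀.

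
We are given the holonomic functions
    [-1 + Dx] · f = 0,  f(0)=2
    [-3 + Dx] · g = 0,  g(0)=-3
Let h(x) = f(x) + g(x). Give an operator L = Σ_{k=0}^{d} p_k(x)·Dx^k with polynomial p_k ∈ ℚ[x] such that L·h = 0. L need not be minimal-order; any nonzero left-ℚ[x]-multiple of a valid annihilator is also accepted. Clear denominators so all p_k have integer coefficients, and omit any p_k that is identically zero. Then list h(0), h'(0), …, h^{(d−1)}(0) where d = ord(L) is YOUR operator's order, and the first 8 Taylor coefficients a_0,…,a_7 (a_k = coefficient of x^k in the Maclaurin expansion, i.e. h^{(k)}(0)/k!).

L = 3 - 4·Dx + Dx^2  (order 2).
h: a_k = -1, -7, -25/2, -79/6, -241/24, -727/120, -437/144, -937/720, …
ICs: h(0) = -1, h′(0) = -7.

f: a_k = 2, 2, 1, 1/3, 1/12, 1/60, 1/360, 1/2520, …
g: a_k = -3, -9, -27/2, -27/2, -81/8, -243/40, -243/80, -729/560, …
h₀=f+g: left-lcm gives L₀, ord ≤ 2.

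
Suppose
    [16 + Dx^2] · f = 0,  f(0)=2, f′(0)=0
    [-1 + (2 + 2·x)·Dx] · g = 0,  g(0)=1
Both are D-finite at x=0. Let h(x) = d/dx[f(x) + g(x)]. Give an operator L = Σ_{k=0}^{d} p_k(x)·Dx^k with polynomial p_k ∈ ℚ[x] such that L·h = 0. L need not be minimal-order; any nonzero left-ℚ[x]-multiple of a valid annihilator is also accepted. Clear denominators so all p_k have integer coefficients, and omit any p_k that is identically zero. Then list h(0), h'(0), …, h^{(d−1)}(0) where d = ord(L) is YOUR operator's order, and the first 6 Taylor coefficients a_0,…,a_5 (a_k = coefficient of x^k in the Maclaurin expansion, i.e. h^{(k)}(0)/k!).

L = (-1264 - 2048·x - 1024·x^2) + (-2144 - 6240·x - 6144·x^2 - 2048·x^3)·Dx + (-79 - 128·x - 64·x^2)·Dx^2 + (-134 - 390·x - 384·x^2 - 128·x^3)·Dx^3  (order 3).
h: a_k = 1/2, -129/4, 3/16, 8177/96, 35/256, -525233/7680, …
ICs: h(0) = 1/2, h′(0) = -129/4, h′′(0) = 3/8.

f: a_k = 2, 0, -16, 0, 64/3, 0, …
g: a_k = 1, 1/2, -1/8, 1/16, -5/128, 7/256, …
Sum ⇒ L₀ = lclm(L_f,L_g) in ℚ(x)⟨Dx⟩.
Derive L from L₀ (diff closure).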